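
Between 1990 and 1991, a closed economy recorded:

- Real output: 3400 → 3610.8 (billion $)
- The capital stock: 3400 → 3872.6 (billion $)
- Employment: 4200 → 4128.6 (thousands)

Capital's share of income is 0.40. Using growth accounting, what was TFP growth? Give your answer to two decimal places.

1.66%

Real output growth = (3610.8 − 3400) / 3400 = 6.2%.
The capital stock growth = (3872.6 − 3400) / 3400 = 13.9%.
Employment growth = (4128.6 − 4200) / 4200 = -1.7%.
Labor's share = 1 − 0.4 = 0.6.
The capital stock: 0.4 × 13.9 = 5.56 pp.
Employment: 0.6 × (-1.7) = -1.02 pp.
TFP growth = 6.2 − 4.54 = 1.66%.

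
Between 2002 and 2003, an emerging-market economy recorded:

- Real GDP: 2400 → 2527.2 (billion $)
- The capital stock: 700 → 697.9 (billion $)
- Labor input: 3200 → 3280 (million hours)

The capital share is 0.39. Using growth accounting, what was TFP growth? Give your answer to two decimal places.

Real GDP growth = (2527.2 − 2400) / 2400 = 5.3%.
The capital stock growth = (697.9 − 700) / 700 = -0.3%.
Labor input growth = (3280 − 3200) / 3200 = 2.5%.
Labor's share = 1 − 0.39 = 0.61.
The capital stock: 0.39 × (-0.3) = -0.117 pp.
Labor input: 0.61 × 2.5 = 1.525 pp.
TFP growth = 5.3 − 1.408 = 3.892%.

3.89%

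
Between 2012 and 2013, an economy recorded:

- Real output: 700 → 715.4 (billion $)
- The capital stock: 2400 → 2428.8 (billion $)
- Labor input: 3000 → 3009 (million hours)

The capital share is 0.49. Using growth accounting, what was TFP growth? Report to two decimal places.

1.46%

Real output growth = (715.4 − 700) / 700 = 2.2%.
The capital stock growth = (2428.8 − 2400) / 2400 = 1.2%.
Labor input growth = (3009 − 3000) / 3000 = 0.3%.
Labor's share = 1 − 0.49 = 0.51.
The capital stock: 0.49 × 1.2 = 0.588 pp.
Labor input: 0.51 × 0.3 = 0.153 pp.
TFP growth = 2.2 − 0.741 = 1.459%.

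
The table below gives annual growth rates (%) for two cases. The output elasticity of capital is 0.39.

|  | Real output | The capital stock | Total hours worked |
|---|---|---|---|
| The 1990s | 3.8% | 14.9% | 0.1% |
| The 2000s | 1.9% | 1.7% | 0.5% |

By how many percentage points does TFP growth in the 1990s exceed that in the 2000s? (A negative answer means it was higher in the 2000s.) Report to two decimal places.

Labor's share = 1 − 0.39 = 0.61.
The 1990s: TFP = 3.8 − 5.811 − 0.061 = -2.072%.
The 2000s: TFP = 1.9 − 0.663 − 0.305 = 0.932%.
Difference = -2.072 − (0.932) = -3.004 pp.

-3.00 percentage points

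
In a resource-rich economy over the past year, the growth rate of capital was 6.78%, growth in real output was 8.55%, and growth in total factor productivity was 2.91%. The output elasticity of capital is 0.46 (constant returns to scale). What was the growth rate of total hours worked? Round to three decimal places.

Labor's share = 1 − 0.46 = 0.54.
gY = gA + 0.46×6.78 + 0.54×g.
0.54×g = 8.55 − 2.91 − 3.1188 = 2.5212.
g = 2.5212 / 0.54 = 4.66889%.

Total hours worked growth was 4.669%.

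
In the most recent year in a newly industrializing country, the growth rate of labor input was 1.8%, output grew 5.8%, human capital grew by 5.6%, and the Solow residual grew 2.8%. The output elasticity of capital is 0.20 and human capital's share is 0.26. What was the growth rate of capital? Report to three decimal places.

Capital grew 2.860%.

Labor's share = 1 − 0.2 − 0.26 = 0.54.
gY = gA + 0.26×5.6 + 0.54×1.8 + 0.2×g.
0.2×g = 5.8 − 2.8 − 2.428 = 0.572.
g = 0.572 / 0.2 = 2.86%.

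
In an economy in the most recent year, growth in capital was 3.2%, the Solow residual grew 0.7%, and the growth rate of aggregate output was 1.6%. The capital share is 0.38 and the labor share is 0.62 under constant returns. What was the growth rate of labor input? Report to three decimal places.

-0.510%

Labor's share = 1 − 0.38 = 0.62.
gY = gA + 0.38×3.2 + 0.62×g.
0.62×g = 1.6 − 0.7 − 1.216 = -0.316.
g = -0.316 / 0.62 = -0.50968%.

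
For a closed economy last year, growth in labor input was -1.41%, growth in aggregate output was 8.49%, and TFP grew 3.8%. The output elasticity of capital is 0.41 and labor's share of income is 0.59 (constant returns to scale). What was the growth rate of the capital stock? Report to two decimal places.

The capital stock growth was 13.47%.

Labor's share = 1 − 0.41 = 0.59.
gY = gA + 0.59×(-1.41) + 0.41×g.
0.41×g = 8.49 − 3.8 + 0.8319 = 5.5219.
g = 5.5219 / 0.41 = 13.468%.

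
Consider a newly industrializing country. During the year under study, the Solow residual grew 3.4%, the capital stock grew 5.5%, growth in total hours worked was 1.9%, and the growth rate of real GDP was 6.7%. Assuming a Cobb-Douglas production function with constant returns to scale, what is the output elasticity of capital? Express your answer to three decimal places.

α = 0.389

gY = gA + α·gK + (1−α)·gL, so gY − gA − gL = α(gK − gL).
6.7 − 3.4 − 1.9 = α × (5.5 − 1.9).
1.4 = 3.6 α, so α = 0.38889.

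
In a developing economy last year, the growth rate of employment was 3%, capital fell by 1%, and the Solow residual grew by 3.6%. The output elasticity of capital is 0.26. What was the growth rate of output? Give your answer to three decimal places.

5.560%

Labor's share = 1 − 0.26 = 0.74.
Capital: 0.26 × (-1) = -0.26 pp.
Employment: 0.74 × 3 = 2.22 pp.
Output growth = 3.6 + 1.96 = 5.56%.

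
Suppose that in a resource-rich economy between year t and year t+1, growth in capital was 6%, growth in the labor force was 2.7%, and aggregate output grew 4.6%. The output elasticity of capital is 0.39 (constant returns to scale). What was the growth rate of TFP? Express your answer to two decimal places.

Labor's share = 1 − 0.39 = 0.61.
Capital: 0.39 × 6 = 2.34 pp.
The labor force: 0.61 × 2.7 = 1.647 pp.
TFP growth = 4.6 − 3.987 = 0.613%.

0.61%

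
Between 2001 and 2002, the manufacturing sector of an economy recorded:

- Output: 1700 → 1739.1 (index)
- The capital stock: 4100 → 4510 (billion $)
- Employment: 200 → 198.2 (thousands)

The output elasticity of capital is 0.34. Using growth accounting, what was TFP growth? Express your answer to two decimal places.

Output growth = (1739.1 − 1700) / 1700 = 2.3%.
The capital stock growth = (4510 − 4100) / 4100 = 10%.
Employment growth = (198.2 − 200) / 200 = -0.9%.
Labor's share = 1 − 0.34 = 0.66.
The capital stock: 0.34 × 10 = 3.4 pp.
Employment: 0.66 × (-0.9) = -0.594 pp.
TFP growth = 2.3 − 2.806 = -0.506%.

-0.51%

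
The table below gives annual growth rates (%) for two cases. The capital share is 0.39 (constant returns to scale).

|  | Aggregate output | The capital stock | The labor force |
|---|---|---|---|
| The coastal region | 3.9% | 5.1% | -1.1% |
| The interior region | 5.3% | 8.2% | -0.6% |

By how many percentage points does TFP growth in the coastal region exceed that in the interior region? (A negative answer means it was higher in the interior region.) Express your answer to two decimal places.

Labor's share = 1 − 0.39 = 0.61.
The coastal region: TFP = 3.9 − 1.989 + 0.671 = 2.582%.
The interior region: TFP = 5.3 − 3.198 + 0.366 = 2.468%.
Difference = 2.582 − (2.468) = 0.114 pp.

0.11 percentage points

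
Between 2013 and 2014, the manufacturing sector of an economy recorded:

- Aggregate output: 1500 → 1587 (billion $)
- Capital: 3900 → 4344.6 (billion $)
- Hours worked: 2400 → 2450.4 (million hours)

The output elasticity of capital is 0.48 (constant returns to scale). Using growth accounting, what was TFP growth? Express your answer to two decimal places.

-0.76%

Aggregate output growth = (1587 − 1500) / 1500 = 5.8%.
Capital growth = (4344.6 − 3900) / 3900 = 11.4%.
Hours worked growth = (2450.4 − 2400) / 2400 = 2.1%.
Labor's share = 1 − 0.48 = 0.52.
Capital: 0.48 × 11.4 = 5.472 pp.
Hours worked: 0.52 × 2.1 = 1.092 pp.
TFP growth = 5.8 − 6.564 = -0.764%.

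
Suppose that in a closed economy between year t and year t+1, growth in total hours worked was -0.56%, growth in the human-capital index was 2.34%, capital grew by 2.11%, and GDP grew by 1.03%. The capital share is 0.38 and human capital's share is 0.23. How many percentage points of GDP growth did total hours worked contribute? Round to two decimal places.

Labor's share = 1 − 0.38 − 0.23 = 0.39.
Contribution = share × growth = 0.39 × (-0.56) = -0.2184 pp.

-0.22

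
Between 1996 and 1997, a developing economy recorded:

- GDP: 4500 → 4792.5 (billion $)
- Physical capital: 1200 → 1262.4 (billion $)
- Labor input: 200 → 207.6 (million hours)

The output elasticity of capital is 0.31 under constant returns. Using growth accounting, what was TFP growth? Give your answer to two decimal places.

2.27%

GDP growth = (4792.5 − 4500) / 4500 = 6.5%.
Physical capital growth = (1262.4 − 1200) / 1200 = 5.2%.
Labor input growth = (207.6 − 200) / 200 = 3.8%.
Labor's share = 1 − 0.31 = 0.69.
Physical capital: 0.31 × 5.2 = 1.612 pp.
Labor input: 0.69 × 3.8 = 2.622 pp.
TFP growth = 6.5 − 4.234 = 2.266%.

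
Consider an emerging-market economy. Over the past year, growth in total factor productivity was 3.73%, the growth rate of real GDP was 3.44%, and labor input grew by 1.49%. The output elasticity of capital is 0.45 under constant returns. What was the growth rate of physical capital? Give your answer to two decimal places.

Labor's share = 1 − 0.45 = 0.55.
gY = gA + 0.55×1.49 + 0.45×g.
0.45×g = 3.44 − 3.73 − 0.8195 = -1.1095.
g = -1.1095 / 0.45 = -2.4656%.

-2.47%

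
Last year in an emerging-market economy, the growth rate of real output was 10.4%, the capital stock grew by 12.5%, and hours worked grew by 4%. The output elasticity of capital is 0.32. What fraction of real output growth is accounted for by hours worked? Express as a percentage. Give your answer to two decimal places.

Hours worked accounted for 26.15% of growth.

Labor's share = 1 − 0.32 = 0.68.
Hours worked contributed 0.68 × 4 = 2.72 pp.
Share of growth = 2.72 / 10.4 × 100 = 26.1538%.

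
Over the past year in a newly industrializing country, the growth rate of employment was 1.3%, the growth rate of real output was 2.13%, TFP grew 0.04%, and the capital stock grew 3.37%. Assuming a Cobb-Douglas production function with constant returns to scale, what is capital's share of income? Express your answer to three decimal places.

gY = gA + α·gK + (1−α)·gL, so gY − gA − gL = α(gK − gL).
2.13 − 0.04 − 1.3 = α × (3.37 − 1.3).
0.79 = 2.07 α, so α = 0.38164.

Capital's share of income is 0.382.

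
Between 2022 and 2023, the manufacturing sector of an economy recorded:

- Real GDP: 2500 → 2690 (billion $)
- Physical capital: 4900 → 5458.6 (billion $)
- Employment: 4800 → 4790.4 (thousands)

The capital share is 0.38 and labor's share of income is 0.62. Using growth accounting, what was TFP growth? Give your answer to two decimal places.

Real GDP growth = (2690 − 2500) / 2500 = 7.6%.
Physical capital growth = (5458.6 − 4900) / 4900 = 11.4%.
Employment growth = (4790.4 − 4800) / 4800 = -0.2%.
Labor's share = 1 − 0.38 = 0.62.
Physical capital: 0.38 × 11.4 = 4.332 pp.
Employment: 0.62 × (-0.2) = -0.124 pp.
TFP growth = 7.6 − 4.208 = 3.392%.

3.39%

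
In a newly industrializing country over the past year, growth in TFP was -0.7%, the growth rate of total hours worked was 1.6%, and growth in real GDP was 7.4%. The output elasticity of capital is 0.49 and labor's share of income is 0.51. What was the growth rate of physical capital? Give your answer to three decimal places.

Physical capital grew 14.865%.

Labor's share = 1 − 0.49 = 0.51.
gY = gA + 0.51×1.6 + 0.49×g.
0.49×g = 7.4 + 0.7 − 0.816 = 7.284.
g = 7.284 / 0.49 = 14.86531%.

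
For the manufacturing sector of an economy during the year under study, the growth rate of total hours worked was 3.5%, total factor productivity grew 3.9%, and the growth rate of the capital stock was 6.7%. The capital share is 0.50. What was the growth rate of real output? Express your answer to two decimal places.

Real output growth was 9.00%.

Labor's share = 1 − 0.5 = 0.5.
The capital stock: 0.5 × 6.7 = 3.35 pp.
Total hours worked: 0.5 × 3.5 = 1.75 pp.
Output growth = 3.9 + 5.1 = 9%.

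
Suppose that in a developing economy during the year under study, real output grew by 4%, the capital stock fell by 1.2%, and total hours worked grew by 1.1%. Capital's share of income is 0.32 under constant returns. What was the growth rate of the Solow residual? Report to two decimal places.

Labor's share = 1 − 0.32 = 0.68.
The capital stock: 0.32 × (-1.2) = -0.384 pp.
Total hours worked: 0.68 × 1.1 = 0.748 pp.
TFP growth = 4 − 0.364 = 3.636%.

3.64%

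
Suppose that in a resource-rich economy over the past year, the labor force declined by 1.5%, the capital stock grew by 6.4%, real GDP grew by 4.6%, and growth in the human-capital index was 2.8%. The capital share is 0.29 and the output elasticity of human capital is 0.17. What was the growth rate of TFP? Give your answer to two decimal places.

Labor's share = 1 − 0.29 − 0.17 = 0.54.
The capital stock: 0.29 × 6.4 = 1.856 pp.
The human-capital index: 0.17 × 2.8 = 0.476 pp.
The labor force: 0.54 × (-1.5) = -0.81 pp.
TFP growth = 4.6 − 1.522 = 3.078%.

3.08%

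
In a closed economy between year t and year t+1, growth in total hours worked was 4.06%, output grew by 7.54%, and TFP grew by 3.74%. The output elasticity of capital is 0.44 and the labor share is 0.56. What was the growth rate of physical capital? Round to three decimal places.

Physical capital growth was 3.469%.

Labor's share = 1 − 0.44 = 0.56.
gY = gA + 0.56×4.06 + 0.44×g.
0.44×g = 7.54 − 3.74 − 2.2736 = 1.5264.
g = 1.5264 / 0.44 = 3.46909%.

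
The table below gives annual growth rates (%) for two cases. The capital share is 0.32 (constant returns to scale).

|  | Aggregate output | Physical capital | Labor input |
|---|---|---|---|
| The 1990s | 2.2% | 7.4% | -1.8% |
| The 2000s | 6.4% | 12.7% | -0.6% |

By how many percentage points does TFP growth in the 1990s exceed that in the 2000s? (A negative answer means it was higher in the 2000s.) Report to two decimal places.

-1.69 percentage points

Labor's share = 1 − 0.32 = 0.68.
The 1990s: TFP = 2.2 − 2.368 + 1.224 = 1.056%.
The 2000s: TFP = 6.4 − 4.064 + 0.408 = 2.744%.
Difference = 1.056 − (2.744) = -1.688 pp.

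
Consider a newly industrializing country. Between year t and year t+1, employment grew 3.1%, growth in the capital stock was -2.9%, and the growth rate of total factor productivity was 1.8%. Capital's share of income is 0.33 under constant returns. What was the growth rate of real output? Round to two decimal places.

2.92%

Labor's share = 1 − 0.33 = 0.67.
The capital stock: 0.33 × (-2.9) = -0.957 pp.
Employment: 0.67 × 3.1 = 2.077 pp.
Output growth = 1.8 + 1.12 = 2.92%.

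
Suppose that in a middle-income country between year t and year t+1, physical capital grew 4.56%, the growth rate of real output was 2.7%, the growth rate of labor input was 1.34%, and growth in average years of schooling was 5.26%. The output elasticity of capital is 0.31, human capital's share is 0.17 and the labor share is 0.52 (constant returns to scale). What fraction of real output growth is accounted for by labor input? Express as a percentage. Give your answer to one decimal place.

25.8%

Labor's share = 1 − 0.31 − 0.17 = 0.52.
Labor input contributed 0.52 × 1.34 = 0.6968 pp.
Share of growth = 0.6968 / 2.7 × 100 = 25.807%.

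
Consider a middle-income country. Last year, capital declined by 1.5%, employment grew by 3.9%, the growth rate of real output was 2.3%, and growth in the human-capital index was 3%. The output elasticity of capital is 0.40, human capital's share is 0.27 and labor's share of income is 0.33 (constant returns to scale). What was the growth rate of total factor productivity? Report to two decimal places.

0.80%

Labor's share = 1 − 0.4 − 0.27 = 0.33.
Capital: 0.4 × (-1.5) = -0.6 pp.
The human-capital index: 0.27 × 3 = 0.81 pp.
Employment: 0.33 × 3.9 = 1.287 pp.
TFP growth = 2.3 − 1.497 = 0.803%.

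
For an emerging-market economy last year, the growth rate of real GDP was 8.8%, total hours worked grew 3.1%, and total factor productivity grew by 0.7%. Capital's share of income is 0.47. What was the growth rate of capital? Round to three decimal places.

Capital grew 13.738%.

Labor's share = 1 − 0.47 = 0.53.
gY = gA + 0.53×3.1 + 0.47×g.
0.47×g = 8.8 − 0.7 − 1.643 = 6.457.
g = 6.457 / 0.47 = 13.7383%.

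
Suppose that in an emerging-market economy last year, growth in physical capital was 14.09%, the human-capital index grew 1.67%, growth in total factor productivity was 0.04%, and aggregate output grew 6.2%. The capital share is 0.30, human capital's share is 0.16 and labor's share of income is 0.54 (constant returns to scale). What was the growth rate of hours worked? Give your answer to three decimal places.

Hours worked grew 3.085%.

Labor's share = 1 − 0.3 − 0.16 = 0.54.
gY = gA + 0.3×14.09 + 0.16×1.67 + 0.54×g.
0.54×g = 6.2 − 0.04 − 4.4942 = 1.6658.
g = 1.6658 / 0.54 = 3.08481%.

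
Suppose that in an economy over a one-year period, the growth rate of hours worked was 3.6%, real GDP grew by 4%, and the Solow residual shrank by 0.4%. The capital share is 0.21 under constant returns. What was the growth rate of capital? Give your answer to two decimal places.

Labor's share = 1 − 0.21 = 0.79.
gY = gA + 0.79×3.6 + 0.21×g.
0.21×g = 4 + 0.4 − 2.844 = 1.556.
g = 1.556 / 0.21 = 7.4095%.

Capital grew 7.41%.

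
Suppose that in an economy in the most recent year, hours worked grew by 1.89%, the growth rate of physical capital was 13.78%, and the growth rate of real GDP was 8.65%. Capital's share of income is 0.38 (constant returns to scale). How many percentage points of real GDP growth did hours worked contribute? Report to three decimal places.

Labor's share = 1 − 0.38 = 0.62.
Contribution = share × growth = 0.62 × 1.89 = 1.1718 pp.

1.172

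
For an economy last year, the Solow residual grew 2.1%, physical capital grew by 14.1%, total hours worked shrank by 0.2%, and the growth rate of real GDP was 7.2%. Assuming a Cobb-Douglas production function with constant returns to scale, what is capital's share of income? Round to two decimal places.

0.37

gY = gA + α·gK + (1−α)·gL, so gY − gA − gL = α(gK − gL).
7.2 − 2.1 + 0.2 = α × (14.1 − (-0.2)).
5.3 = 14.3 α, so α = 0.3706.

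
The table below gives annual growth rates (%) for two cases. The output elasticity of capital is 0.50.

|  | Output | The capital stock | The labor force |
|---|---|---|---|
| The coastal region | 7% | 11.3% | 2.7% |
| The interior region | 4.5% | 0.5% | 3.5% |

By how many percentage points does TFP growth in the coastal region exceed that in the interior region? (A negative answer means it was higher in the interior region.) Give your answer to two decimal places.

Labor's share = 1 − 0.5 = 0.5.
The coastal region: TFP = 7 − 5.65 − 1.35 = 0%.
The interior region: TFP = 4.5 − 0.25 − 1.75 = 2.5%.
Difference = 0 − (2.5) = -2.5 pp.

-2.50 percentage points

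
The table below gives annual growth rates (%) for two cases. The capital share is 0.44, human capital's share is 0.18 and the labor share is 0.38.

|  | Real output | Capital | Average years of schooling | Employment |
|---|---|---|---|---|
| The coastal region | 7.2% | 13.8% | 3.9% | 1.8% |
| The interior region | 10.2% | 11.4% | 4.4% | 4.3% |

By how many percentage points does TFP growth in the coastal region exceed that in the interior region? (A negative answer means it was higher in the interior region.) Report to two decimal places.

Labor's share = 1 − 0.44 − 0.18 = 0.38.
The coastal region: TFP = 7.2 − 6.072 − 0.702 − 0.684 = -0.258%.
The interior region: TFP = 10.2 − 5.016 − 0.792 − 1.634 = 2.758%.
Difference = -0.258 − (2.758) = -3.016 pp.

-3.02 percentage points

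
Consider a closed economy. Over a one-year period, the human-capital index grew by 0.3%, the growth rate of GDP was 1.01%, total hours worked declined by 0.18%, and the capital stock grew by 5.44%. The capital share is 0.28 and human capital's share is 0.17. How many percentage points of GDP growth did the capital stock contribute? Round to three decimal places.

1.523

Contribution = share × growth = 0.28 × 5.44 = 1.5232 pp.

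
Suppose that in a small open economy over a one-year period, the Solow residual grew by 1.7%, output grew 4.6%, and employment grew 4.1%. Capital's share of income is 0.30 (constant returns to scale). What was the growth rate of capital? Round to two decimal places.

Labor's share = 1 − 0.3 = 0.7.
gY = gA + 0.7×4.1 + 0.3×g.
0.3×g = 4.6 − 1.7 − 2.87 = 0.03.
g = 0.03 / 0.3 = 0.1%.

0.10%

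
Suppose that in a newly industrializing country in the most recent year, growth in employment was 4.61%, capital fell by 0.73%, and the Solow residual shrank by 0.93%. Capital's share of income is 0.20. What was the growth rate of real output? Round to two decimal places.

Labor's share = 1 − 0.2 = 0.8.
Capital: 0.2 × (-0.73) = -0.146 pp.
Employment: 0.8 × 4.61 = 3.688 pp.
Output growth = -0.93 + 3.542 = 2.612%.

2.61%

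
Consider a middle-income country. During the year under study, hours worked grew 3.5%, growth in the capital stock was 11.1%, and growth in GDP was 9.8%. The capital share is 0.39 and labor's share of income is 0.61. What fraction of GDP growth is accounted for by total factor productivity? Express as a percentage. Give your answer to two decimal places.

Total factor productivity accounted for 34.04% of growth.

Labor's share = 1 − 0.39 = 0.61.
The capital stock: 0.39 × 11.1 = 4.329 pp.
Hours worked: 0.61 × 3.5 = 2.135 pp.
TFP growth = 9.8 − 6.464 = 3.336%.
TFP share of growth = 3.336 / 9.8 × 100 = 34.0408%.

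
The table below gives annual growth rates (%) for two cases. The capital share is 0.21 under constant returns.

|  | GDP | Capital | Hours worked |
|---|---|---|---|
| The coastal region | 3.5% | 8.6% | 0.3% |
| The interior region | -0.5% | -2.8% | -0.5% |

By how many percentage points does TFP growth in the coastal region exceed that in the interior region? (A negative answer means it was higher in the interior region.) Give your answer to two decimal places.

Labor's share = 1 − 0.21 = 0.79.
The coastal region: TFP = 3.5 − 1.806 − 0.237 = 1.457%.
The interior region: TFP = -0.5 + 0.588 + 0.395 = 0.483%.
Difference = 1.457 − (0.483) = 0.974 pp.

0.97 percentage points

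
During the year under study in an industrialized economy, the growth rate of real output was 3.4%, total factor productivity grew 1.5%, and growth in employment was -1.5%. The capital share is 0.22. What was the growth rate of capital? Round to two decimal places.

13.95%

Labor's share = 1 − 0.22 = 0.78.
gY = gA + 0.78×(-1.5) + 0.22×g.
0.22×g = 3.4 − 1.5 + 1.17 = 3.07.
g = 3.07 / 0.22 = 13.9545%.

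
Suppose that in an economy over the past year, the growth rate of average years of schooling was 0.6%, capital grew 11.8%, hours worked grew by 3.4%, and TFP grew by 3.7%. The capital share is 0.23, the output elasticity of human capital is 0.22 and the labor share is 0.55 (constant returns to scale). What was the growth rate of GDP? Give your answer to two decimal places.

Labor's share = 1 − 0.23 − 0.22 = 0.55.
Capital: 0.23 × 11.8 = 2.714 pp.
Average years of schooling: 0.22 × 0.6 = 0.132 pp.
Hours worked: 0.55 × 3.4 = 1.87 pp.
Output growth = 3.7 + 4.716 = 8.416%.

8.42%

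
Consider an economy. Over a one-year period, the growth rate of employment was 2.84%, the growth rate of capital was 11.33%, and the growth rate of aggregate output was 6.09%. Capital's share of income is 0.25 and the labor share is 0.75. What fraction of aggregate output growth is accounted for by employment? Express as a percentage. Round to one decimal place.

Employment accounted for 35.0% of growth.

Labor's share = 1 − 0.25 = 0.75.
Employment contributed 0.75 × 2.84 = 2.13 pp.
Share of growth = 2.13 / 6.09 × 100 = 34.975%.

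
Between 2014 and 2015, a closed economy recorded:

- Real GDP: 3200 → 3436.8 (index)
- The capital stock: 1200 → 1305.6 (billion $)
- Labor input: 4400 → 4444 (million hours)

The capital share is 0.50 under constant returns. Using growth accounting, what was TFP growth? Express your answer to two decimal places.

TFP growth was 2.50%.

Real GDP growth = (3436.8 − 3200) / 3200 = 7.4%.
The capital stock growth = (1305.6 − 1200) / 1200 = 8.8%.
Labor input growth = (4444 − 4400) / 4400 = 1%.
Labor's share = 1 − 0.5 = 0.5.
The capital stock: 0.5 × 8.8 = 4.4 pp.
Labor input: 0.5 × 1 = 0.5 pp.
TFP growth = 7.4 − 4.9 = 2.5%.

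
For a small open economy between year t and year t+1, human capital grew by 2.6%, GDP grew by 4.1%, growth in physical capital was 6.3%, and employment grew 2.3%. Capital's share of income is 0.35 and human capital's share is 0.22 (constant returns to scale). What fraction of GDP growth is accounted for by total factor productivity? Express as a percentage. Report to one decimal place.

Total factor productivity accounted for 8.1% of growth.

Labor's share = 1 − 0.35 − 0.22 = 0.43.
Physical capital: 0.35 × 6.3 = 2.205 pp.
Human capital: 0.22 × 2.6 = 0.572 pp.
Employment: 0.43 × 2.3 = 0.989 pp.
TFP growth = 4.1 − 3.766 = 0.334%.
TFP share of growth = 0.334 / 4.1 × 100 = 8.146%.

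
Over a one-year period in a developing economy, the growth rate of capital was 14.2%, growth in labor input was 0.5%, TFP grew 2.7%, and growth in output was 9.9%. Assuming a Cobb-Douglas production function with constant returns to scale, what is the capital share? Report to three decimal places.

gY = gA + α·gK + (1−α)·gL, so gY − gA − gL = α(gK − gL).
9.9 − 2.7 − 0.5 = α × (14.2 − 0.5).
6.7 = 13.7 α, so α = 0.48905.

α = 0.489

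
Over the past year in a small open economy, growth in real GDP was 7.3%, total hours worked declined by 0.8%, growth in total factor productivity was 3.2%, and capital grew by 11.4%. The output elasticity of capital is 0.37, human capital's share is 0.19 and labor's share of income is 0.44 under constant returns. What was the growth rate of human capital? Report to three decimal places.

1.232%

Labor's share = 1 − 0.37 − 0.19 = 0.44.
gY = gA + 0.37×11.4 + 0.44×(-0.8) + 0.19×g.
0.19×g = 7.3 − 3.2 − 3.866 = 0.234.
g = 0.234 / 0.19 = 1.23158%.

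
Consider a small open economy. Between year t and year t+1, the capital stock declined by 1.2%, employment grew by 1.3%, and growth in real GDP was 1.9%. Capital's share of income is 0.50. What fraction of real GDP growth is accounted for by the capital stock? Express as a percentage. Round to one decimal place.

The capital stock accounted for -31.6% of growth.

The capital stock contributed 0.5 × (-1.2) = -0.6 pp.
Share of growth = -0.6 / 1.9 × 100 = -31.579%.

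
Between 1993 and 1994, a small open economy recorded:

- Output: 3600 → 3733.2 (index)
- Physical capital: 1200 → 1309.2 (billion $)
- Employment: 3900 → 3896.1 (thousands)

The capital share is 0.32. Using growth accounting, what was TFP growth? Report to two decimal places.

TFP growth was 0.86%.

Output growth = (3733.2 − 3600) / 3600 = 3.7%.
Physical capital growth = (1309.2 − 1200) / 1200 = 9.1%.
Employment growth = (3896.1 − 3900) / 3900 = -0.1%.
Labor's share = 1 − 0.32 = 0.68.
Physical capital: 0.32 × 9.1 = 2.912 pp.
Employment: 0.68 × (-0.1) = -0.068 pp.
TFP growth = 3.7 − 2.844 = 0.856%.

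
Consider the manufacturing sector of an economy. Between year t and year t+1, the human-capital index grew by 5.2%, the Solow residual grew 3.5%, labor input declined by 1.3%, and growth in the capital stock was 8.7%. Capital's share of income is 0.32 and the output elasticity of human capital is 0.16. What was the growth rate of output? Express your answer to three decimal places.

Output growth was 6.440%.

Labor's share = 1 − 0.32 − 0.16 = 0.52.
The capital stock: 0.32 × 8.7 = 2.784 pp.
The human-capital index: 0.16 × 5.2 = 0.832 pp.
Labor input: 0.52 × (-1.3) = -0.676 pp.
Output growth = 3.5 + 2.94 = 6.44%.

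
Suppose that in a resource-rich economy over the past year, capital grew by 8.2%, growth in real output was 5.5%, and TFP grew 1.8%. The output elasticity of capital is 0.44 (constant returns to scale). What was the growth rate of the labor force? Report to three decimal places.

Labor's share = 1 − 0.44 = 0.56.
gY = gA + 0.44×8.2 + 0.56×g.
0.56×g = 5.5 − 1.8 − 3.608 = 0.092.
g = 0.092 / 0.56 = 0.16429%.

The labor force grew 0.164%.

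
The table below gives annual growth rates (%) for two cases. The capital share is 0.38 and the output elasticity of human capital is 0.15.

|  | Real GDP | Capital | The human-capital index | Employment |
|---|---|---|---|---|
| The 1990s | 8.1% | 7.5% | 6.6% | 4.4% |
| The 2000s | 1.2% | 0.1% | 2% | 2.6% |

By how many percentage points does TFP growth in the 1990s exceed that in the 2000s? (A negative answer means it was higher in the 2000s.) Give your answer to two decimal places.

2.55 percentage points

Labor's share = 1 − 0.38 − 0.15 = 0.47.
The 1990s: TFP = 8.1 − 2.85 − 0.99 − 2.068 = 2.192%.
The 2000s: TFP = 1.2 − 0.038 − 0.3 − 1.222 = -0.36%.
Difference = 2.192 − (-0.36) = 2.552 pp.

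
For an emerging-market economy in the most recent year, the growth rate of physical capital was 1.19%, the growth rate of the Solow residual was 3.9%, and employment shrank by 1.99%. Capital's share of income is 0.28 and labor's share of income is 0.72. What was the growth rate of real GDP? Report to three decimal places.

Labor's share = 1 − 0.28 = 0.72.
Physical capital: 0.28 × 1.19 = 0.3332 pp.
Employment: 0.72 × (-1.99) = -1.4328 pp.
Output growth = 3.9 + (-1.0996) = 2.8004%.

2.800%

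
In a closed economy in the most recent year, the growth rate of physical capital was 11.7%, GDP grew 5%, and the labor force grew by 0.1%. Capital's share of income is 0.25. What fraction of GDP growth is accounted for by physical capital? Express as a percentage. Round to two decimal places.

58.50%

Physical capital contributed 0.25 × 11.7 = 2.925 pp.
Share of growth = 2.925 / 5 × 100 = 58.5%.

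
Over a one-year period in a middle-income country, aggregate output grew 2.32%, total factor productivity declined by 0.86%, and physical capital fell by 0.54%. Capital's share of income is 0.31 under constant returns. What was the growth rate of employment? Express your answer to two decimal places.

Labor's share = 1 − 0.31 = 0.69.
gY = gA + 0.31×(-0.54) + 0.69×g.
0.69×g = 2.32 + 0.86 + 0.1674 = 3.3474.
g = 3.3474 / 0.69 = 4.8513%.

4.85%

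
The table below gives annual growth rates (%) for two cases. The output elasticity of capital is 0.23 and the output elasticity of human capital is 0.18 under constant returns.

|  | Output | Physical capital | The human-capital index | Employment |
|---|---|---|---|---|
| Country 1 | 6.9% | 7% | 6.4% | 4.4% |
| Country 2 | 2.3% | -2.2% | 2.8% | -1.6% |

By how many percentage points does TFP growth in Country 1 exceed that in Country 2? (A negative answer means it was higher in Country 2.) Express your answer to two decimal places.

Labor's share = 1 − 0.23 − 0.18 = 0.59.
Country 1: TFP = 6.9 − 1.61 − 1.152 − 2.596 = 1.542%.
Country 2: TFP = 2.3 + 0.506 − 0.504 + 0.944 = 3.246%.
Difference = 1.542 − (3.246) = -1.704 pp.

-1.70 percentage points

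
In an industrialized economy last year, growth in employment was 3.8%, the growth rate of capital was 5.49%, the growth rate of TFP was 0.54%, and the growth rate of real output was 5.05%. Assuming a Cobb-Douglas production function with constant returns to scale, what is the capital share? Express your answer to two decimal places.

gY = gA + α·gK + (1−α)·gL, so gY − gA − gL = α(gK − gL).
5.05 − 0.54 − 3.8 = α × (5.49 − 3.8).
0.71 = 1.69 α, so α = 0.4201.

0.42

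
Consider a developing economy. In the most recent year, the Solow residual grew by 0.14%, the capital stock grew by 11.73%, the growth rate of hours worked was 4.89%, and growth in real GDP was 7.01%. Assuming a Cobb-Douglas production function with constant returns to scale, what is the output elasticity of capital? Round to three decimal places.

α = 0.289

gY = gA + α·gK + (1−α)·gL, so gY − gA − gL = α(gK − gL).
7.01 − 0.14 − 4.89 = α × (11.73 − 4.89).
1.98 = 6.84 α, so α = 0.28947.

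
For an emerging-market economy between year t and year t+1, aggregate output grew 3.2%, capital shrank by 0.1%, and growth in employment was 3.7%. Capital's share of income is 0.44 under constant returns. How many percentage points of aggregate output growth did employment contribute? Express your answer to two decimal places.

2.07 pp

Labor's share = 1 − 0.44 = 0.56.
Contribution = share × growth = 0.56 × 3.7 = 2.072 pp.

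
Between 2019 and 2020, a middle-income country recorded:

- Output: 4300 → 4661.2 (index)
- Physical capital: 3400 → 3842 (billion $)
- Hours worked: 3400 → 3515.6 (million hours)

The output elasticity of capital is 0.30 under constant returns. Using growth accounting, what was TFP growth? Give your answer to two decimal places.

2.12%

Output growth = (4661.2 − 4300) / 4300 = 8.4%.
Physical capital growth = (3842 − 3400) / 3400 = 13%.
Hours worked growth = (3515.6 − 3400) / 3400 = 3.4%.
Labor's share = 1 − 0.3 = 0.7.
Physical capital: 0.3 × 13 = 3.9 pp.
Hours worked: 0.7 × 3.4 = 2.38 pp.
TFP growth = 8.4 − 6.28 = 2.12%.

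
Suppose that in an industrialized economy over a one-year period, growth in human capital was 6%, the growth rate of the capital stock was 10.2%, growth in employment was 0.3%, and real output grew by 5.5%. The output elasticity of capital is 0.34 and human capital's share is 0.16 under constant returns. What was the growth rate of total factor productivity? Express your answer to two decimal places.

Labor's share = 1 − 0.34 − 0.16 = 0.5.
The capital stock: 0.34 × 10.2 = 3.468 pp.
Human capital: 0.16 × 6 = 0.96 pp.
Employment: 0.5 × 0.3 = 0.15 pp.
TFP growth = 5.5 − 4.578 = 0.922%.

0.92%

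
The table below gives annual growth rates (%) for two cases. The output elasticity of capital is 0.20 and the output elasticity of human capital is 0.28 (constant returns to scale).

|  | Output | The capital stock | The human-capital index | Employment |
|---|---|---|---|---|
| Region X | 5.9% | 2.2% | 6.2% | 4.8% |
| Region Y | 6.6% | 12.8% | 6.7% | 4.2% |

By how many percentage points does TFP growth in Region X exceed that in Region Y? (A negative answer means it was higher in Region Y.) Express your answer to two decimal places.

Labor's share = 1 − 0.2 − 0.28 = 0.52.
Region X: TFP = 5.9 − 0.44 − 1.736 − 2.496 = 1.228%.
Region Y: TFP = 6.6 − 2.56 − 1.876 − 2.184 = -0.02%.
Difference = 1.228 − (-0.02) = 1.248 pp.

1.25 percentage points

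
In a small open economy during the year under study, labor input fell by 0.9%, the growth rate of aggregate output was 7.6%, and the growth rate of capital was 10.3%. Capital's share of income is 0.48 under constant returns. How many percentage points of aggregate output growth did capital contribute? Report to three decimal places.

Contribution = share × growth = 0.48 × 10.3 = 4.944 pp.

4.944 percentage points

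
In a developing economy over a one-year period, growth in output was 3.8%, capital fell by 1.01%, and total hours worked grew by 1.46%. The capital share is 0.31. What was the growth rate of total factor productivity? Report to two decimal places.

3.11%

Labor's share = 1 − 0.31 = 0.69.
Capital: 0.31 × (-1.01) = -0.3131 pp.
Total hours worked: 0.69 × 1.46 = 1.0074 pp.
TFP growth = 3.8 − 0.6943 = 3.1057%.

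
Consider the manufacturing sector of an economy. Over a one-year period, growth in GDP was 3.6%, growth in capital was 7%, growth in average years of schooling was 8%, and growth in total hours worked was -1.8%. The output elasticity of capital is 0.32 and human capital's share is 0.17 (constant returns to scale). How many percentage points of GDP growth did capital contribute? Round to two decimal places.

2.24

Contribution = share × growth = 0.32 × 7 = 2.24 pp.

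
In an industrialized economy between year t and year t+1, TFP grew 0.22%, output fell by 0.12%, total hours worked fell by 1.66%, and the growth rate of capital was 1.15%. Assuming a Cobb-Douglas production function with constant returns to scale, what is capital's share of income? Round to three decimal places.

gY = gA + α·gK + (1−α)·gL, so gY − gA − gL = α(gK − gL).
-0.12 − 0.22 + 1.66 = α × (1.15 − (-1.66)).
1.32 = 2.81 α, so α = 0.46975.

0.470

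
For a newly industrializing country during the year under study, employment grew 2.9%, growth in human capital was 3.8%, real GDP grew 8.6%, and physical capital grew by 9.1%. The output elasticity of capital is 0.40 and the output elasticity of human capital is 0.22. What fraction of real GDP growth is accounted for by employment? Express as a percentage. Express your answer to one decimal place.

12.8%

Labor's share = 1 − 0.4 − 0.22 = 0.38.
Employment contributed 0.38 × 2.9 = 1.102 pp.
Share of growth = 1.102 / 8.6 × 100 = 12.814%.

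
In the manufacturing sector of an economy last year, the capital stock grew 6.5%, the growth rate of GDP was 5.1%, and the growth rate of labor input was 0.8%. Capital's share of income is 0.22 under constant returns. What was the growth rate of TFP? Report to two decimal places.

Labor's share = 1 − 0.22 = 0.78.
The capital stock: 0.22 × 6.5 = 1.43 pp.
Labor input: 0.78 × 0.8 = 0.624 pp.
TFP growth = 5.1 − 2.054 = 3.046%.

3.05%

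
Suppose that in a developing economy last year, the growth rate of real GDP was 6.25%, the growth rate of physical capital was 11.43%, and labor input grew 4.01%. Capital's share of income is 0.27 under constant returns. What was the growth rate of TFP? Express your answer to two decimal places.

Labor's share = 1 − 0.27 = 0.73.
Physical capital: 0.27 × 11.43 = 3.0861 pp.
Labor input: 0.73 × 4.01 = 2.9273 pp.
TFP growth = 6.25 − 6.0134 = 0.2366%.

TFP growth was 0.24%.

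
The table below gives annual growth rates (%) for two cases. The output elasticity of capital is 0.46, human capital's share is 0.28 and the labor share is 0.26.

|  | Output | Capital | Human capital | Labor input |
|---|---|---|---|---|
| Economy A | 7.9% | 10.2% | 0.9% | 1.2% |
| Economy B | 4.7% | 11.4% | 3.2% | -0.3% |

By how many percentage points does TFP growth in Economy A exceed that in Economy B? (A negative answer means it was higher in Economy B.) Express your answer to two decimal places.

4.01 percentage points

Labor's share = 1 − 0.46 − 0.28 = 0.26.
Economy A: TFP = 7.9 − 4.692 − 0.252 − 0.312 = 2.644%.
Economy B: TFP = 4.7 − 5.244 − 0.896 + 0.078 = -1.362%.
Difference = 2.644 − (-1.362) = 4.006 pp.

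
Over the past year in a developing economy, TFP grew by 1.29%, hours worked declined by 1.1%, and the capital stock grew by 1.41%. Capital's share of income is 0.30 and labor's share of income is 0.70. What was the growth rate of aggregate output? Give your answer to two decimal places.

Labor's share = 1 − 0.3 = 0.7.
The capital stock: 0.3 × 1.41 = 0.423 pp.
Hours worked: 0.7 × (-1.1) = -0.77 pp.
Output growth = 1.29 + (-0.347) = 0.943%.

0.94%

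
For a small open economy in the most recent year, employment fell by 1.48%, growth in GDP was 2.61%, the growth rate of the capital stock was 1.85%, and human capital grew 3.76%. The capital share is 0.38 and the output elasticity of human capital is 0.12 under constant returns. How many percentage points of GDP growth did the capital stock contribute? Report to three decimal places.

Contribution = share × growth = 0.38 × 1.85 = 0.703 pp.

0.703 pp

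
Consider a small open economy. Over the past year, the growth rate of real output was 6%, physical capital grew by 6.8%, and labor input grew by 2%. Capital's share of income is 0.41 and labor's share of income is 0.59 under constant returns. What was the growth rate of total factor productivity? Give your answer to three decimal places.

Total factor productivity grew 2.032%.

Labor's share = 1 − 0.41 = 0.59.
Physical capital: 0.41 × 6.8 = 2.788 pp.
Labor input: 0.59 × 2 = 1.18 pp.
TFP growth = 6 − 3.968 = 2.032%.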